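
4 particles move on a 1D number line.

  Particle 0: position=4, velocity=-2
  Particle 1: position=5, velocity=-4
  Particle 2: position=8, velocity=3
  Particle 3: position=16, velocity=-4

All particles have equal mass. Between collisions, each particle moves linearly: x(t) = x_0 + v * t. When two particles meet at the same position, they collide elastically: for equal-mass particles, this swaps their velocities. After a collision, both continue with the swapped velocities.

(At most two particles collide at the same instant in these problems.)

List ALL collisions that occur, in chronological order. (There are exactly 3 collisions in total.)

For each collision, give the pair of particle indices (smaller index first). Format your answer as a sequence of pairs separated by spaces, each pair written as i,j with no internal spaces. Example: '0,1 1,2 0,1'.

Answer: 0,1 2,3 1,2

Derivation:
Collision at t=1/2: particles 0 and 1 swap velocities; positions: p0=3 p1=3 p2=19/2 p3=14; velocities now: v0=-4 v1=-2 v2=3 v3=-4
Collision at t=8/7: particles 2 and 3 swap velocities; positions: p0=3/7 p1=12/7 p2=80/7 p3=80/7; velocities now: v0=-4 v1=-2 v2=-4 v3=3
Collision at t=6: particles 1 and 2 swap velocities; positions: p0=-19 p1=-8 p2=-8 p3=26; velocities now: v0=-4 v1=-4 v2=-2 v3=3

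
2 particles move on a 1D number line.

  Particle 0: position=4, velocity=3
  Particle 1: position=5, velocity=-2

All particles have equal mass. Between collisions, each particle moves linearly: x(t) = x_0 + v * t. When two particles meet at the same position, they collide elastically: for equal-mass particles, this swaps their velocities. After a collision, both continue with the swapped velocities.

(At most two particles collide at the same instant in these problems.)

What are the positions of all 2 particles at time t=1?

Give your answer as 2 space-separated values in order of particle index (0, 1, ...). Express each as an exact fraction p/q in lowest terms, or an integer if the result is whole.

Collision at t=1/5: particles 0 and 1 swap velocities; positions: p0=23/5 p1=23/5; velocities now: v0=-2 v1=3
Advance to t=1 (no further collisions before then); velocities: v0=-2 v1=3; positions = 3 7

Answer: 3 7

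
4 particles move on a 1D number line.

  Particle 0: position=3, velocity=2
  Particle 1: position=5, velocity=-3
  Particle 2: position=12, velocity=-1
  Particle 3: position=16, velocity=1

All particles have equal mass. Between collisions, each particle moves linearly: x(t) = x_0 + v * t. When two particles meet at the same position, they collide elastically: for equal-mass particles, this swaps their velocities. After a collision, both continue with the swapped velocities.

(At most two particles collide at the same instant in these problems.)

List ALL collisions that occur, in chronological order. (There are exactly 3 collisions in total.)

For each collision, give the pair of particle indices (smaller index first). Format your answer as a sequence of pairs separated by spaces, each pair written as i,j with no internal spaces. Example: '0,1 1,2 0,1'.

Collision at t=2/5: particles 0 and 1 swap velocities; positions: p0=19/5 p1=19/5 p2=58/5 p3=82/5; velocities now: v0=-3 v1=2 v2=-1 v3=1
Collision at t=3: particles 1 and 2 swap velocities; positions: p0=-4 p1=9 p2=9 p3=19; velocities now: v0=-3 v1=-1 v2=2 v3=1
Collision at t=13: particles 2 and 3 swap velocities; positions: p0=-34 p1=-1 p2=29 p3=29; velocities now: v0=-3 v1=-1 v2=1 v3=2

Answer: 0,1 1,2 2,3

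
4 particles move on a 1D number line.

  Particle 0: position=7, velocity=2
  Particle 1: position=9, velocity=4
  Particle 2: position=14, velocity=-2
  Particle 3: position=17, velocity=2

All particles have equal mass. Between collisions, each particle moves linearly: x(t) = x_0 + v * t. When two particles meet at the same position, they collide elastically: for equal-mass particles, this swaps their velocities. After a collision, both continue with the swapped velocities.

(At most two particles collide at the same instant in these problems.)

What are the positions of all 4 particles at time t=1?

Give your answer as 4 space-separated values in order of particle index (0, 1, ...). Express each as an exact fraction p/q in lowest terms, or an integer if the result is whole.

Answer: 9 12 13 19

Derivation:
Collision at t=5/6: particles 1 and 2 swap velocities; positions: p0=26/3 p1=37/3 p2=37/3 p3=56/3; velocities now: v0=2 v1=-2 v2=4 v3=2
Advance to t=1 (no further collisions before then); velocities: v0=2 v1=-2 v2=4 v3=2; positions = 9 12 13 19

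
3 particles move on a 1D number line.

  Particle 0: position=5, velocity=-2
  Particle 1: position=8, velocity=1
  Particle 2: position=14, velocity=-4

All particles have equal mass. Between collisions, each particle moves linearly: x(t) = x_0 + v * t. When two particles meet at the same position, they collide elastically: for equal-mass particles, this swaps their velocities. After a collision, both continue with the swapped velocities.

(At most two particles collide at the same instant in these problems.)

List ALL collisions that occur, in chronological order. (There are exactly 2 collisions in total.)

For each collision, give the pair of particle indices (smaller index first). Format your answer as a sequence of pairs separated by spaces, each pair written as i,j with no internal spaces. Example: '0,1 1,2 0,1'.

Collision at t=6/5: particles 1 and 2 swap velocities; positions: p0=13/5 p1=46/5 p2=46/5; velocities now: v0=-2 v1=-4 v2=1
Collision at t=9/2: particles 0 and 1 swap velocities; positions: p0=-4 p1=-4 p2=25/2; velocities now: v0=-4 v1=-2 v2=1

Answer: 1,2 0,1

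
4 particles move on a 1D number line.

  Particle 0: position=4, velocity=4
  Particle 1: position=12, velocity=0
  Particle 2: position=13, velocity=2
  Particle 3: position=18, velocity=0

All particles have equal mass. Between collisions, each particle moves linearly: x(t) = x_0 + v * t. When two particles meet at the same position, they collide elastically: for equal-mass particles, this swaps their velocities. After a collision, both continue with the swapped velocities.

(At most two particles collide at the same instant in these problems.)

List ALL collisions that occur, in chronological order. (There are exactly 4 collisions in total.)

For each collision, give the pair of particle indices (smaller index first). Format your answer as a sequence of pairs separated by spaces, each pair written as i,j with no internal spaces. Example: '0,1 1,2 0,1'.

Answer: 0,1 2,3 1,2 2,3

Derivation:
Collision at t=2: particles 0 and 1 swap velocities; positions: p0=12 p1=12 p2=17 p3=18; velocities now: v0=0 v1=4 v2=2 v3=0
Collision at t=5/2: particles 2 and 3 swap velocities; positions: p0=12 p1=14 p2=18 p3=18; velocities now: v0=0 v1=4 v2=0 v3=2
Collision at t=7/2: particles 1 and 2 swap velocities; positions: p0=12 p1=18 p2=18 p3=20; velocities now: v0=0 v1=0 v2=4 v3=2
Collision at t=9/2: particles 2 and 3 swap velocities; positions: p0=12 p1=18 p2=22 p3=22; velocities now: v0=0 v1=0 v2=2 v3=4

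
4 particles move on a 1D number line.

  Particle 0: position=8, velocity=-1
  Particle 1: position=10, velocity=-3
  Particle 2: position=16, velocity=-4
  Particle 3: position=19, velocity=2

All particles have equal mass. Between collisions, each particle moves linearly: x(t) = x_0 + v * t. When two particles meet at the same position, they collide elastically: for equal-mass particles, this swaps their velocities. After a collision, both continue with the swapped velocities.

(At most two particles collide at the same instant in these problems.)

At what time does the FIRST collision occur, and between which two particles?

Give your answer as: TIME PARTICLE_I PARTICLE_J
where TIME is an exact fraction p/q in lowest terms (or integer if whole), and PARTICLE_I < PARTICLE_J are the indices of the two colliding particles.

Pair (0,1): pos 8,10 vel -1,-3 -> gap=2, closing at 2/unit, collide at t=1
Pair (1,2): pos 10,16 vel -3,-4 -> gap=6, closing at 1/unit, collide at t=6
Pair (2,3): pos 16,19 vel -4,2 -> not approaching (rel speed -6 <= 0)
Earliest collision: t=1 between 0 and 1

Answer: 1 0 1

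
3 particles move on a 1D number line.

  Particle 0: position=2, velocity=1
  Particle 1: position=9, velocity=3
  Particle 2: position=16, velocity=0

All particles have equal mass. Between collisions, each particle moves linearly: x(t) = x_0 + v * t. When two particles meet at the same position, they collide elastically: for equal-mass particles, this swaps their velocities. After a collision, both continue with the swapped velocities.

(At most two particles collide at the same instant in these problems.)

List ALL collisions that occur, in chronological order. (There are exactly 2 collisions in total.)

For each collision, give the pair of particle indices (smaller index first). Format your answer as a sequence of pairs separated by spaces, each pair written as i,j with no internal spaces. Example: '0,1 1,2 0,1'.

Answer: 1,2 0,1

Derivation:
Collision at t=7/3: particles 1 and 2 swap velocities; positions: p0=13/3 p1=16 p2=16; velocities now: v0=1 v1=0 v2=3
Collision at t=14: particles 0 and 1 swap velocities; positions: p0=16 p1=16 p2=51; velocities now: v0=0 v1=1 v2=3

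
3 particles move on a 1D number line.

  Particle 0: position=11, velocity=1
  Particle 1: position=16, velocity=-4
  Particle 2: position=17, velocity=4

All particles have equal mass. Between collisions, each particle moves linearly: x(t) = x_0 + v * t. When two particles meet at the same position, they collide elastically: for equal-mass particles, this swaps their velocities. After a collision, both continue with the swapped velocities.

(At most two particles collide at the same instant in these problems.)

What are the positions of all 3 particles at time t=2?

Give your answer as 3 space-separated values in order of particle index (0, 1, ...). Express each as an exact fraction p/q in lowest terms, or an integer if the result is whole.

Collision at t=1: particles 0 and 1 swap velocities; positions: p0=12 p1=12 p2=21; velocities now: v0=-4 v1=1 v2=4
Advance to t=2 (no further collisions before then); velocities: v0=-4 v1=1 v2=4; positions = 8 13 25

Answer: 8 13 25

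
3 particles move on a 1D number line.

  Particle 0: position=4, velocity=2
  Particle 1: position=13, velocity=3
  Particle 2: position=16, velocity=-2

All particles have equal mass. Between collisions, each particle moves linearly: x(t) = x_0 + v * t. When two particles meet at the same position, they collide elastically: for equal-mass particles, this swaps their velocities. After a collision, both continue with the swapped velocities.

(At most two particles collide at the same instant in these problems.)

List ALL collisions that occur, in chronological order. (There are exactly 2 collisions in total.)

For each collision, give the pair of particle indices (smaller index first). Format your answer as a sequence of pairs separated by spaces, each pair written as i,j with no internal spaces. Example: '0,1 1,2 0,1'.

Answer: 1,2 0,1

Derivation:
Collision at t=3/5: particles 1 and 2 swap velocities; positions: p0=26/5 p1=74/5 p2=74/5; velocities now: v0=2 v1=-2 v2=3
Collision at t=3: particles 0 and 1 swap velocities; positions: p0=10 p1=10 p2=22; velocities now: v0=-2 v1=2 v2=3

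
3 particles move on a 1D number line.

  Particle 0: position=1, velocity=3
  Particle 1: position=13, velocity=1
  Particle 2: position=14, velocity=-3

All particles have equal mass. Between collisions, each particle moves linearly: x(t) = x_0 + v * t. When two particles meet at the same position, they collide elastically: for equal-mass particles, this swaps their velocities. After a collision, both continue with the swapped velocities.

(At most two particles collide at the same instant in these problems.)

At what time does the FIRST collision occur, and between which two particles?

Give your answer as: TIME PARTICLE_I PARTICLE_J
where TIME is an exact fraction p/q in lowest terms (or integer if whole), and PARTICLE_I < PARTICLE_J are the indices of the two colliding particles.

Pair (0,1): pos 1,13 vel 3,1 -> gap=12, closing at 2/unit, collide at t=6
Pair (1,2): pos 13,14 vel 1,-3 -> gap=1, closing at 4/unit, collide at t=1/4
Earliest collision: t=1/4 between 1 and 2

Answer: 1/4 1 2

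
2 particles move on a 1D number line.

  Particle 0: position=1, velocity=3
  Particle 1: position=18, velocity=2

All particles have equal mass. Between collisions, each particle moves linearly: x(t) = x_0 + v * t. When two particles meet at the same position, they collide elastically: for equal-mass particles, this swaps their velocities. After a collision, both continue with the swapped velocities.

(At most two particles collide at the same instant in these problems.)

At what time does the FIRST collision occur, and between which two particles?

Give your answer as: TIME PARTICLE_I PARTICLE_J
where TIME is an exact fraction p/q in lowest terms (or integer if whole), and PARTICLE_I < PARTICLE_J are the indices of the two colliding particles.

Pair (0,1): pos 1,18 vel 3,2 -> gap=17, closing at 1/unit, collide at t=17
Earliest collision: t=17 between 0 and 1

Answer: 17 0 1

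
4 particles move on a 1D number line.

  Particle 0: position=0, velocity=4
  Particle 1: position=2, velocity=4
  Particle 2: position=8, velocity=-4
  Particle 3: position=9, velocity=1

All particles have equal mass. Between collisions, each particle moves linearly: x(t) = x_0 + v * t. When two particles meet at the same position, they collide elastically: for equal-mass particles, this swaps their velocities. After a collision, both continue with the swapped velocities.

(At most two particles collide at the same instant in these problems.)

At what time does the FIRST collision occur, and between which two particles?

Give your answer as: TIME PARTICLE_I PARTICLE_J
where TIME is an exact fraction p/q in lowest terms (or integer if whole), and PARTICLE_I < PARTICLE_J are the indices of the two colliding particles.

Pair (0,1): pos 0,2 vel 4,4 -> not approaching (rel speed 0 <= 0)
Pair (1,2): pos 2,8 vel 4,-4 -> gap=6, closing at 8/unit, collide at t=3/4
Pair (2,3): pos 8,9 vel -4,1 -> not approaching (rel speed -5 <= 0)
Earliest collision: t=3/4 between 1 and 2

Answer: 3/4 1 2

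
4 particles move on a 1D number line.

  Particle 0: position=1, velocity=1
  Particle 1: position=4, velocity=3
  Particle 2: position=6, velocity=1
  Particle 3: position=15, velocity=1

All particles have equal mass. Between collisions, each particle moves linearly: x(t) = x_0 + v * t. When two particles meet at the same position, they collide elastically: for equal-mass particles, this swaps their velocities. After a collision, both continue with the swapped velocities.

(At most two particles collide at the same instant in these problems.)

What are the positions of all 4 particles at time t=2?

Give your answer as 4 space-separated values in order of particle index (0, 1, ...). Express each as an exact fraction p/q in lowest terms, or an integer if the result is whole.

Answer: 3 8 10 17

Derivation:
Collision at t=1: particles 1 and 2 swap velocities; positions: p0=2 p1=7 p2=7 p3=16; velocities now: v0=1 v1=1 v2=3 v3=1
Advance to t=2 (no further collisions before then); velocities: v0=1 v1=1 v2=3 v3=1; positions = 3 8 10 17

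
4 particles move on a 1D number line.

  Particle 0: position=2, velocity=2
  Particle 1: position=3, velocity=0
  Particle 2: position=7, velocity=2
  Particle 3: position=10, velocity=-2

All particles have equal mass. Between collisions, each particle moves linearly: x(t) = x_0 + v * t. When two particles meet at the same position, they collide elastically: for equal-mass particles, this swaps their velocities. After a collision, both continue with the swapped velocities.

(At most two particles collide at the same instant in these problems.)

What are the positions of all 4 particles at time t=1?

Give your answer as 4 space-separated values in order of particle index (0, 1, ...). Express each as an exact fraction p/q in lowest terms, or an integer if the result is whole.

Collision at t=1/2: particles 0 and 1 swap velocities; positions: p0=3 p1=3 p2=8 p3=9; velocities now: v0=0 v1=2 v2=2 v3=-2
Collision at t=3/4: particles 2 and 3 swap velocities; positions: p0=3 p1=7/2 p2=17/2 p3=17/2; velocities now: v0=0 v1=2 v2=-2 v3=2
Advance to t=1 (no further collisions before then); velocities: v0=0 v1=2 v2=-2 v3=2; positions = 3 4 8 9

Answer: 3 4 8 9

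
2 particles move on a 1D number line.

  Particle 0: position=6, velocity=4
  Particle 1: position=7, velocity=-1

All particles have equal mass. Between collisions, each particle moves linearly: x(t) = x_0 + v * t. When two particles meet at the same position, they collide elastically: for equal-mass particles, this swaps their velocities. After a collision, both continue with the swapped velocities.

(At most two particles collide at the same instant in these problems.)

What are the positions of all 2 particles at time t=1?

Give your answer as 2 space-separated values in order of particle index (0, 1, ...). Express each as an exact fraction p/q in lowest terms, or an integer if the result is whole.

Collision at t=1/5: particles 0 and 1 swap velocities; positions: p0=34/5 p1=34/5; velocities now: v0=-1 v1=4
Advance to t=1 (no further collisions before then); velocities: v0=-1 v1=4; positions = 6 10

Answer: 6 10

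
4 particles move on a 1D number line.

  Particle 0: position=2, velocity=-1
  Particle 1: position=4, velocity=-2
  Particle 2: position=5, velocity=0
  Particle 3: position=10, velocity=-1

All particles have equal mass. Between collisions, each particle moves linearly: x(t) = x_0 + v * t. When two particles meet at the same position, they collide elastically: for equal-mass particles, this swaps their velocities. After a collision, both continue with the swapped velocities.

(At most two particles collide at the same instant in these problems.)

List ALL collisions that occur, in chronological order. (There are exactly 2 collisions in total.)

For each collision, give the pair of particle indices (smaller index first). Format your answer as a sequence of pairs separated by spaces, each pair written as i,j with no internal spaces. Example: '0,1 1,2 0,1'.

Collision at t=2: particles 0 and 1 swap velocities; positions: p0=0 p1=0 p2=5 p3=8; velocities now: v0=-2 v1=-1 v2=0 v3=-1
Collision at t=5: particles 2 and 3 swap velocities; positions: p0=-6 p1=-3 p2=5 p3=5; velocities now: v0=-2 v1=-1 v2=-1 v3=0

Answer: 0,1 2,3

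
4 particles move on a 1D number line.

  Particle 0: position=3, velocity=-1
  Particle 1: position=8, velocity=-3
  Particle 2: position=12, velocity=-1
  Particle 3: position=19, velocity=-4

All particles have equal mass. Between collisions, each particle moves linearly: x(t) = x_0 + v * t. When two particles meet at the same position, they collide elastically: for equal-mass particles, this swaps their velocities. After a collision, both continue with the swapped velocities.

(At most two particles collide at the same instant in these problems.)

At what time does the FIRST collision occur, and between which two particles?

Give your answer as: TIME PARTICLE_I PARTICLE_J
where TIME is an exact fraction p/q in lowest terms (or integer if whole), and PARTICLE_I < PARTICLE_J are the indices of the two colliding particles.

Answer: 7/3 2 3

Derivation:
Pair (0,1): pos 3,8 vel -1,-3 -> gap=5, closing at 2/unit, collide at t=5/2
Pair (1,2): pos 8,12 vel -3,-1 -> not approaching (rel speed -2 <= 0)
Pair (2,3): pos 12,19 vel -1,-4 -> gap=7, closing at 3/unit, collide at t=7/3
Earliest collision: t=7/3 between 2 and 3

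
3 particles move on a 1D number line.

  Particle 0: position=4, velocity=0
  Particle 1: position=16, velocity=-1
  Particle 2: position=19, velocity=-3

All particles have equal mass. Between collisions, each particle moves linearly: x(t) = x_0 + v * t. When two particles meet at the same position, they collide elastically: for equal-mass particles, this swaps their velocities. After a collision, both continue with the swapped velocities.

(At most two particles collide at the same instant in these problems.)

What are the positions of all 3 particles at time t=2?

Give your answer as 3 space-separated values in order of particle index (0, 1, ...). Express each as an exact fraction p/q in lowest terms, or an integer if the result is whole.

Collision at t=3/2: particles 1 and 2 swap velocities; positions: p0=4 p1=29/2 p2=29/2; velocities now: v0=0 v1=-3 v2=-1
Advance to t=2 (no further collisions before then); velocities: v0=0 v1=-3 v2=-1; positions = 4 13 14

Answer: 4 13 14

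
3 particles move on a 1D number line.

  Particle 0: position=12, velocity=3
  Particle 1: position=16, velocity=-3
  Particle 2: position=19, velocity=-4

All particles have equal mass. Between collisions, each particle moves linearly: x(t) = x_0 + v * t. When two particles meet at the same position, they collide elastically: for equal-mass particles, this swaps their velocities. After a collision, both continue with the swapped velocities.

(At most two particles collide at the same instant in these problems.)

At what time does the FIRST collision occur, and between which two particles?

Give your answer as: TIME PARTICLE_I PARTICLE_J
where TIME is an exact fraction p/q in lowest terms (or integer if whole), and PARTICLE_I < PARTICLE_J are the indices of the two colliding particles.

Answer: 2/3 0 1

Derivation:
Pair (0,1): pos 12,16 vel 3,-3 -> gap=4, closing at 6/unit, collide at t=2/3
Pair (1,2): pos 16,19 vel -3,-4 -> gap=3, closing at 1/unit, collide at t=3
Earliest collision: t=2/3 between 0 and 1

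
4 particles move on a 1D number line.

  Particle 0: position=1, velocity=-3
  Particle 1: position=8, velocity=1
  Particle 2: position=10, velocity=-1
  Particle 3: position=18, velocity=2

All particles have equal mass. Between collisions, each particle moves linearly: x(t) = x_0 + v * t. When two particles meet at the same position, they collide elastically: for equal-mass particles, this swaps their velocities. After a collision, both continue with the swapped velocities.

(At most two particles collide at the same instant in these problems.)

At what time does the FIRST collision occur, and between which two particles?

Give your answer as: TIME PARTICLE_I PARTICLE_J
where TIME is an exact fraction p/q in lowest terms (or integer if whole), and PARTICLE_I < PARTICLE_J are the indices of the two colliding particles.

Pair (0,1): pos 1,8 vel -3,1 -> not approaching (rel speed -4 <= 0)
Pair (1,2): pos 8,10 vel 1,-1 -> gap=2, closing at 2/unit, collide at t=1
Pair (2,3): pos 10,18 vel -1,2 -> not approaching (rel speed -3 <= 0)
Earliest collision: t=1 between 1 and 2

Answer: 1 1 2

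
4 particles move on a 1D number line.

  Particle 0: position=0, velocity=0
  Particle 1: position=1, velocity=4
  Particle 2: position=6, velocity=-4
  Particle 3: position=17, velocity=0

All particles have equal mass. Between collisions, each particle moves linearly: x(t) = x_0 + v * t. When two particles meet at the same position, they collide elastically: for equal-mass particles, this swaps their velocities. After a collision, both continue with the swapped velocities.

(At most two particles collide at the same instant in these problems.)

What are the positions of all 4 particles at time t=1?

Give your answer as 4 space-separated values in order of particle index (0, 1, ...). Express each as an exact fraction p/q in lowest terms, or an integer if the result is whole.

Collision at t=5/8: particles 1 and 2 swap velocities; positions: p0=0 p1=7/2 p2=7/2 p3=17; velocities now: v0=0 v1=-4 v2=4 v3=0
Advance to t=1 (no further collisions before then); velocities: v0=0 v1=-4 v2=4 v3=0; positions = 0 2 5 17

Answer: 0 2 5 17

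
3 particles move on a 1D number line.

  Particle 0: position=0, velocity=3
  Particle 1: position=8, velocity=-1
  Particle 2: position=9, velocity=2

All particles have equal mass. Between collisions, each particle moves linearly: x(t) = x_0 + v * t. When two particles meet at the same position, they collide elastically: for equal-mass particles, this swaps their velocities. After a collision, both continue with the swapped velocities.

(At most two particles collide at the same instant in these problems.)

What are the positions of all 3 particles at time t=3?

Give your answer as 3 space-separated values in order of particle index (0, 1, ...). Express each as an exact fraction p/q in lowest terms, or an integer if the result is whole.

Answer: 5 9 15

Derivation:
Collision at t=2: particles 0 and 1 swap velocities; positions: p0=6 p1=6 p2=13; velocities now: v0=-1 v1=3 v2=2
Advance to t=3 (no further collisions before then); velocities: v0=-1 v1=3 v2=2; positions = 5 9 15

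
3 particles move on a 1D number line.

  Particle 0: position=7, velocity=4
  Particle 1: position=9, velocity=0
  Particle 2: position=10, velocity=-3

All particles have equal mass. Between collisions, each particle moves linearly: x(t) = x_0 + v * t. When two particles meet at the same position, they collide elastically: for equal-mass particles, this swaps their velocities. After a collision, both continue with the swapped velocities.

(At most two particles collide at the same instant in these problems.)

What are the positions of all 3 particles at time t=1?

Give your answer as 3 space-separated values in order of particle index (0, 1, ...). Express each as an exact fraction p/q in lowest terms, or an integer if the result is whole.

Collision at t=1/3: particles 1 and 2 swap velocities; positions: p0=25/3 p1=9 p2=9; velocities now: v0=4 v1=-3 v2=0
Collision at t=3/7: particles 0 and 1 swap velocities; positions: p0=61/7 p1=61/7 p2=9; velocities now: v0=-3 v1=4 v2=0
Collision at t=1/2: particles 1 and 2 swap velocities; positions: p0=17/2 p1=9 p2=9; velocities now: v0=-3 v1=0 v2=4
Advance to t=1 (no further collisions before then); velocities: v0=-3 v1=0 v2=4; positions = 7 9 11

Answer: 7 9 11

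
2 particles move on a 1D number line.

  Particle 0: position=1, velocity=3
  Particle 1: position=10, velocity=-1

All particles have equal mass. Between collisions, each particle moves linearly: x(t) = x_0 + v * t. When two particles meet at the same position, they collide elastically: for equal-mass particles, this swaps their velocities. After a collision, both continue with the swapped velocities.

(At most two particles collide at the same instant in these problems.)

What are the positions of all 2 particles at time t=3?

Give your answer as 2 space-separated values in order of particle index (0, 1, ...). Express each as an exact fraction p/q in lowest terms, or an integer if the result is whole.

Collision at t=9/4: particles 0 and 1 swap velocities; positions: p0=31/4 p1=31/4; velocities now: v0=-1 v1=3
Advance to t=3 (no further collisions before then); velocities: v0=-1 v1=3; positions = 7 10

Answer: 7 10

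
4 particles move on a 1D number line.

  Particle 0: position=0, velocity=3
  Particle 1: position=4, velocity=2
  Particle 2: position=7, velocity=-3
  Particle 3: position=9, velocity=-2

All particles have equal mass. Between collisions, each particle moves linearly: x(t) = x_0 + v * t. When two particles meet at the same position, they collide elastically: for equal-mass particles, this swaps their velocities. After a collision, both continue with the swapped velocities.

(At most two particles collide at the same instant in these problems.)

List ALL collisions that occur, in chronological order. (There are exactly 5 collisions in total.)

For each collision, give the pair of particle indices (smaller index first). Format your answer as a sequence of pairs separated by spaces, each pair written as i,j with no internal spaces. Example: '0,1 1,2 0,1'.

Answer: 1,2 0,1 2,3 1,2 2,3

Derivation:
Collision at t=3/5: particles 1 and 2 swap velocities; positions: p0=9/5 p1=26/5 p2=26/5 p3=39/5; velocities now: v0=3 v1=-3 v2=2 v3=-2
Collision at t=7/6: particles 0 and 1 swap velocities; positions: p0=7/2 p1=7/2 p2=19/3 p3=20/3; velocities now: v0=-3 v1=3 v2=2 v3=-2
Collision at t=5/4: particles 2 and 3 swap velocities; positions: p0=13/4 p1=15/4 p2=13/2 p3=13/2; velocities now: v0=-3 v1=3 v2=-2 v3=2
Collision at t=9/5: particles 1 and 2 swap velocities; positions: p0=8/5 p1=27/5 p2=27/5 p3=38/5; velocities now: v0=-3 v1=-2 v2=3 v3=2
Collision at t=4: particles 2 and 3 swap velocities; positions: p0=-5 p1=1 p2=12 p3=12; velocities now: v0=-3 v1=-2 v2=2 v3=3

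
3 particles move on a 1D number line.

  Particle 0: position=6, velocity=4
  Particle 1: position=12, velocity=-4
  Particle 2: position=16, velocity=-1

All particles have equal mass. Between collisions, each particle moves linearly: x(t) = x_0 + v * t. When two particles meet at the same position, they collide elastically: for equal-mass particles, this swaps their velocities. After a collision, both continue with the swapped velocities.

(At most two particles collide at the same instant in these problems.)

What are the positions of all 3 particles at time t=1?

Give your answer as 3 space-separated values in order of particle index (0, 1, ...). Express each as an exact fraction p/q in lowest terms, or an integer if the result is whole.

Answer: 8 10 15

Derivation:
Collision at t=3/4: particles 0 and 1 swap velocities; positions: p0=9 p1=9 p2=61/4; velocities now: v0=-4 v1=4 v2=-1
Advance to t=1 (no further collisions before then); velocities: v0=-4 v1=4 v2=-1; positions = 8 10 15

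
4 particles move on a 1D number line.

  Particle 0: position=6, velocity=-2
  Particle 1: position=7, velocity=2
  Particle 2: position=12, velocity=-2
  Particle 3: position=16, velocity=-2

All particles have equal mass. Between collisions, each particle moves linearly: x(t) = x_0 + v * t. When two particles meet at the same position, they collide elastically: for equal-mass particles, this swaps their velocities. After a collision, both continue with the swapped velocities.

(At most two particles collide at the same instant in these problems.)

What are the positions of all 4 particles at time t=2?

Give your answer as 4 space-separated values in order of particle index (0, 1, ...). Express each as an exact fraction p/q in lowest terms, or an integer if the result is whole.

Answer: 2 8 11 12

Derivation:
Collision at t=5/4: particles 1 and 2 swap velocities; positions: p0=7/2 p1=19/2 p2=19/2 p3=27/2; velocities now: v0=-2 v1=-2 v2=2 v3=-2
Advance to t=2 (no further collisions before then); velocities: v0=-2 v1=-2 v2=2 v3=-2; positions = 2 8 11 12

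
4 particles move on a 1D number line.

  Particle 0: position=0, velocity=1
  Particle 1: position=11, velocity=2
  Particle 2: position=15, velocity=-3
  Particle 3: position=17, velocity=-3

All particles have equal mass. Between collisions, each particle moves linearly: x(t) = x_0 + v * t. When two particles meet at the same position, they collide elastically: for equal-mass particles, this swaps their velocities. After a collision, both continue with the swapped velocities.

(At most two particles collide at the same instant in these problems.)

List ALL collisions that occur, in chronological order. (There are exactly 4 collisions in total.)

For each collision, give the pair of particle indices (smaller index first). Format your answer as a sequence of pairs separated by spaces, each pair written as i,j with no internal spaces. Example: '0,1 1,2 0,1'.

Answer: 1,2 2,3 0,1 1,2

Derivation:
Collision at t=4/5: particles 1 and 2 swap velocities; positions: p0=4/5 p1=63/5 p2=63/5 p3=73/5; velocities now: v0=1 v1=-3 v2=2 v3=-3
Collision at t=6/5: particles 2 and 3 swap velocities; positions: p0=6/5 p1=57/5 p2=67/5 p3=67/5; velocities now: v0=1 v1=-3 v2=-3 v3=2
Collision at t=15/4: particles 0 and 1 swap velocities; positions: p0=15/4 p1=15/4 p2=23/4 p3=37/2; velocities now: v0=-3 v1=1 v2=-3 v3=2
Collision at t=17/4: particles 1 and 2 swap velocities; positions: p0=9/4 p1=17/4 p2=17/4 p3=39/2; velocities now: v0=-3 v1=-3 v2=1 v3=2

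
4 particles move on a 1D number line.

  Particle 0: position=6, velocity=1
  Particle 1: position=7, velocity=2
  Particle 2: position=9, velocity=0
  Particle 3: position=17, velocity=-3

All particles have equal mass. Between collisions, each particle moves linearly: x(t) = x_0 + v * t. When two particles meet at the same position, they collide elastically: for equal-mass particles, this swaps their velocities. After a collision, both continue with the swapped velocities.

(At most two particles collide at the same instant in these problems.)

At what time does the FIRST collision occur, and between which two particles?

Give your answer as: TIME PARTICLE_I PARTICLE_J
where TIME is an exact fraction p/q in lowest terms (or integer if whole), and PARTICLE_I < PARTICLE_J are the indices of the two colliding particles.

Pair (0,1): pos 6,7 vel 1,2 -> not approaching (rel speed -1 <= 0)
Pair (1,2): pos 7,9 vel 2,0 -> gap=2, closing at 2/unit, collide at t=1
Pair (2,3): pos 9,17 vel 0,-3 -> gap=8, closing at 3/unit, collide at t=8/3
Earliest collision: t=1 between 1 and 2

Answer: 1 1 2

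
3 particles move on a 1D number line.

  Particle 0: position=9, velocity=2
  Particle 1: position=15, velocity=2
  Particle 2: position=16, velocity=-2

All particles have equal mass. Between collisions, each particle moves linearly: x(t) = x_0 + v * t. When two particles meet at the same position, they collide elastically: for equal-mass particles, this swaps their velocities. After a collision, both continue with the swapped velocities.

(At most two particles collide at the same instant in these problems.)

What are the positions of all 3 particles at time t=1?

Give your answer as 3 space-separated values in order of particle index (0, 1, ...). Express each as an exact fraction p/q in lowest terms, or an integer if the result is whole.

Collision at t=1/4: particles 1 and 2 swap velocities; positions: p0=19/2 p1=31/2 p2=31/2; velocities now: v0=2 v1=-2 v2=2
Advance to t=1 (no further collisions before then); velocities: v0=2 v1=-2 v2=2; positions = 11 14 17

Answer: 11 14 17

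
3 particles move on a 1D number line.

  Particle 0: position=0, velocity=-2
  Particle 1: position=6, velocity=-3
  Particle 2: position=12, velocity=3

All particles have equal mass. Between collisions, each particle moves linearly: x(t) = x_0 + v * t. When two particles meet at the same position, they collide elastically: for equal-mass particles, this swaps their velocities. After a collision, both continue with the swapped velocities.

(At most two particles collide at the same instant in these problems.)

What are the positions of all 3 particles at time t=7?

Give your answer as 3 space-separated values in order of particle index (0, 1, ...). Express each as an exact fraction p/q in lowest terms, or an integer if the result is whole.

Answer: -15 -14 33

Derivation:
Collision at t=6: particles 0 and 1 swap velocities; positions: p0=-12 p1=-12 p2=30; velocities now: v0=-3 v1=-2 v2=3
Advance to t=7 (no further collisions before then); velocities: v0=-3 v1=-2 v2=3; positions = -15 -14 33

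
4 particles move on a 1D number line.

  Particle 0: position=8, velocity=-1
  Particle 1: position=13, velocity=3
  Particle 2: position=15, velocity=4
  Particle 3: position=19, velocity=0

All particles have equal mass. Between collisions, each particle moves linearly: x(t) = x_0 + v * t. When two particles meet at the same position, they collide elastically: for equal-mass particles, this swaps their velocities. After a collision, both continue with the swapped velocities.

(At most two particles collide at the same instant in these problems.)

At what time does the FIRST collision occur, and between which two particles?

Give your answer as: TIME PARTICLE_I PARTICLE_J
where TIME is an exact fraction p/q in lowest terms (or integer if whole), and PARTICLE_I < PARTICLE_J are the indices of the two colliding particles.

Answer: 1 2 3

Derivation:
Pair (0,1): pos 8,13 vel -1,3 -> not approaching (rel speed -4 <= 0)
Pair (1,2): pos 13,15 vel 3,4 -> not approaching (rel speed -1 <= 0)
Pair (2,3): pos 15,19 vel 4,0 -> gap=4, closing at 4/unit, collide at t=1
Earliest collision: t=1 between 2 and 3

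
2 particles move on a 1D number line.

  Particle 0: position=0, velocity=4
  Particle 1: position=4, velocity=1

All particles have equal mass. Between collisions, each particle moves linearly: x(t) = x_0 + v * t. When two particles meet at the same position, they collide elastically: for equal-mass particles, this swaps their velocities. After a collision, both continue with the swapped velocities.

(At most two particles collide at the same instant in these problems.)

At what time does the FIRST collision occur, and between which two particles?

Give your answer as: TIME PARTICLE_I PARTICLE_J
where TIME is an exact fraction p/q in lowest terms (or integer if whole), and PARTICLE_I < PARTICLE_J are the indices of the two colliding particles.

Answer: 4/3 0 1

Derivation:
Pair (0,1): pos 0,4 vel 4,1 -> gap=4, closing at 3/unit, collide at t=4/3
Earliest collision: t=4/3 between 0 and 1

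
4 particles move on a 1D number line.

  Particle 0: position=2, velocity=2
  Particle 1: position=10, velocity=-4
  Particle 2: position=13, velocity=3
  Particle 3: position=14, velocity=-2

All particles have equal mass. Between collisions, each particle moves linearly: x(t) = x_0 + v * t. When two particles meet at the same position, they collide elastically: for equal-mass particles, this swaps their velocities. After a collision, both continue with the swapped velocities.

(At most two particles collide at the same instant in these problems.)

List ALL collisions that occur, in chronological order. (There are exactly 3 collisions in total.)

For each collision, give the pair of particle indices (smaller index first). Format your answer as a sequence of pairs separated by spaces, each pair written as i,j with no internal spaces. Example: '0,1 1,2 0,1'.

Answer: 2,3 0,1 1,2

Derivation:
Collision at t=1/5: particles 2 and 3 swap velocities; positions: p0=12/5 p1=46/5 p2=68/5 p3=68/5; velocities now: v0=2 v1=-4 v2=-2 v3=3
Collision at t=4/3: particles 0 and 1 swap velocities; positions: p0=14/3 p1=14/3 p2=34/3 p3=17; velocities now: v0=-4 v1=2 v2=-2 v3=3
Collision at t=3: particles 1 and 2 swap velocities; positions: p0=-2 p1=8 p2=8 p3=22; velocities now: v0=-4 v1=-2 v2=2 v3=3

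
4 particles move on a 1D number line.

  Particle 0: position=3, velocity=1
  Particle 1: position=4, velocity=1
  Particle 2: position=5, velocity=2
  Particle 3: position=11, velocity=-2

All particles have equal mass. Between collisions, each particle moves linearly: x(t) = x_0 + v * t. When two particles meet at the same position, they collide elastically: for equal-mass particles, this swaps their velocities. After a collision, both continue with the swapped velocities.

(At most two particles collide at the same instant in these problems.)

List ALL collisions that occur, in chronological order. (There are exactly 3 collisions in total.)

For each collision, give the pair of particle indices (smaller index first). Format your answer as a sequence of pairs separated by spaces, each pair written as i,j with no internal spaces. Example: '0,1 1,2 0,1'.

Collision at t=3/2: particles 2 and 3 swap velocities; positions: p0=9/2 p1=11/2 p2=8 p3=8; velocities now: v0=1 v1=1 v2=-2 v3=2
Collision at t=7/3: particles 1 and 2 swap velocities; positions: p0=16/3 p1=19/3 p2=19/3 p3=29/3; velocities now: v0=1 v1=-2 v2=1 v3=2
Collision at t=8/3: particles 0 and 1 swap velocities; positions: p0=17/3 p1=17/3 p2=20/3 p3=31/3; velocities now: v0=-2 v1=1 v2=1 v3=2

Answer: 2,3 1,2 0,1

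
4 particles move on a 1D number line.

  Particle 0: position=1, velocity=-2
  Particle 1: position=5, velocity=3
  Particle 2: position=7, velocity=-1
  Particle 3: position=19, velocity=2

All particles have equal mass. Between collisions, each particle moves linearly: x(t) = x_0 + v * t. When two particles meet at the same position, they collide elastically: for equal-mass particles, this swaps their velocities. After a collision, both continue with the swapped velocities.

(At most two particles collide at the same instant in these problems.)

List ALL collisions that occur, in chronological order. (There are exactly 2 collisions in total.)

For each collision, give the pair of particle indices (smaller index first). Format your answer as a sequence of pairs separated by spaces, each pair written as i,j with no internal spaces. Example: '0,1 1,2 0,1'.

Collision at t=1/2: particles 1 and 2 swap velocities; positions: p0=0 p1=13/2 p2=13/2 p3=20; velocities now: v0=-2 v1=-1 v2=3 v3=2
Collision at t=14: particles 2 and 3 swap velocities; positions: p0=-27 p1=-7 p2=47 p3=47; velocities now: v0=-2 v1=-1 v2=2 v3=3

Answer: 1,2 2,3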